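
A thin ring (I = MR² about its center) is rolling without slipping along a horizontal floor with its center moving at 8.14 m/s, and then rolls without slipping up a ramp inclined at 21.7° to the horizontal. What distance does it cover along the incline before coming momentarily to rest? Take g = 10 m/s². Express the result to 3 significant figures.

With I = MR², the ratio k = I/(MR²) is 1.
Pure rolling means v = ωR; then KE = ½Mv² + ½I(v/R)² = ½(1+k)Mv² = Mv².
Setting this equal to Mgh gives the vertical rise h = (1+k)v₀²/(2g) = 2×8.14²/(2×10) = 6.626 m.
The distance along the slope is d = h/sinθ = 6.626/sin21.7° ≈ 17.9 m.

d ≈ 17.9 m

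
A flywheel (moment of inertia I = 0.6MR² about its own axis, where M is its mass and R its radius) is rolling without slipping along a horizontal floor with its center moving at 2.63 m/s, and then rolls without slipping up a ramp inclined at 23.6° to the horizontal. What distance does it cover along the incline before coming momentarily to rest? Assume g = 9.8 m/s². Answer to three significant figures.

d ≈ 1.41 m

Here I = 0.6MR², so the shape factor k = I/(MR²) = 0.6.
Pure rolling means v = ωR; then KE = ½Mv² + ½I(v/R)² = ½(1+k)Mv² = (4/5)Mv².
Setting this equal to Mgh gives the vertical rise h = (1+k)v₀²/(2g) = 1.6×2.63²/(2×9.8) = 0.5646 m.
The distance along the slope is d = h/sinθ = 0.5646/sin23.6° ≈ 1.41 m.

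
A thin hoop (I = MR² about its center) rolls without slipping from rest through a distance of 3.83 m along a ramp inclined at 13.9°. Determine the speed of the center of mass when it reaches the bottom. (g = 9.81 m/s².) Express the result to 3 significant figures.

v ≈ 3.00 m/s

With I = MR², the ratio k = I/(MR²) is 1.
Since it rolls without slipping, ω = v/R and KE = ½Mv² + ½Iω² = ½(1+k)Mv² = Mv².
The vertical drop is h = L sinθ = 3.83 × sin13.9° = 0.9201 m.
Setting Mgh = Mv² gives v = √(2gh/(1+k)) = √(2·9.81·0.9201/2) ≈ 3.00 m/s.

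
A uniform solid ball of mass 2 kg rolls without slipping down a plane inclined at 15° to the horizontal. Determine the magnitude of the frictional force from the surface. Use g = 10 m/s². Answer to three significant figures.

f ≈ 1.48 N

Here I = (2/5)MR², so the shape factor k = I/(MR²) = 0.4.
Newton's second law down the slope: Mg sinθ − f = Ma. The torque equation fR = Iα (with α = a/R) gives f = kMa.
Combining, a = g sinθ/(1+k) and f = kMa = kMg sinθ/(1+k).
f = 0.4 × 2 × 10 × sin15° / 1.4 ≈ 1.48 N.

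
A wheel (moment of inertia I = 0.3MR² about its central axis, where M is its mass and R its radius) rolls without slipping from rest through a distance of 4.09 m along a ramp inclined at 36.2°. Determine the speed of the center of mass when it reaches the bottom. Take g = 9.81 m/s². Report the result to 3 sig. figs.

v ≈ 6.04 m/s

For this body I = 0.3MR², i.e. k = I/(MR²) = 0.3.
Rolling without slipping gives ω = v/R, so the total kinetic energy is ½Mv² + ½Iω² = ½(1+k)Mv² = (13/20)Mv².
The vertical drop is h = L sinθ = 4.09 × sin36.2° = 2.416 m.
Energy conservation: Mgh = (13/20)Mv², so v = √(2gh/(1+k)) = √(2 × 9.81 × 2.416 / 1.3) ≈ 6.04 m/s.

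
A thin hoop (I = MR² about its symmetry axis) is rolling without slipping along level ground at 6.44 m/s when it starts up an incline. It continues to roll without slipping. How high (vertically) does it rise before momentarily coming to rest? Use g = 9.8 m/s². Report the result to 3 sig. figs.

Here I = MR², so the shape factor k = I/(MR²) = 1.
Since it rolls without slipping, ω = v/R and KE = ½Mv² + ½Iω² = ½(1+k)Mv² = Mv².
At the top the kinetic energy is zero, so Mv₀² = Mgh.
Thus h = (1+k)v₀²/(2g) = 2 × 6.44² / (2 × 9.8) ≈ 4.23 m.

h ≈ 4.23 m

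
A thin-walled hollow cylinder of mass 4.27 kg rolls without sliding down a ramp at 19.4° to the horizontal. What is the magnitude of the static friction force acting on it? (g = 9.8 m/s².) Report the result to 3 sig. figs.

f ≈ 6.95 N

The moment of inertia is MR², giving k ≡ I/(MR²) = 1.
Translational: Mg sinθ − f = Ma. Rotational about the CM: fR = Iα = kMRa, so f = kMa.
Combining, a = g sinθ/(1+k) and f = kMa = kMg sinθ/(1+k).
f = 1 × 4.27 × 9.8 × sin19.4° / 2 ≈ 6.95 N.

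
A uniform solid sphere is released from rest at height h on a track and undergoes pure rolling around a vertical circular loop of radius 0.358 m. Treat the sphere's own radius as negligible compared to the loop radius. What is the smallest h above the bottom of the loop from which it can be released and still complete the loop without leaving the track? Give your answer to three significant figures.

For this body I = (2/5)MR², i.e. k = I/(MR²) = 0.4.
At the top, contact is just lost when gravity alone supplies the centripetal force: Mg = Mv_top²/r, i.e. v_top² = gr.
With ω = v/R, the kinetic energy at speed v is ½(1+k)Mv² = (7/10)Mv².
Energy conservation from release (height h) to the top (height 2r): Mgh = Mg(2r) + (7/10)M·gr.
Thus h_min = 2r + (1+k)r/2 = r(2 + 1.4/2) = 0.358 × 2.7 ≈ 0.967 m.

h_min ≈ 0.967 m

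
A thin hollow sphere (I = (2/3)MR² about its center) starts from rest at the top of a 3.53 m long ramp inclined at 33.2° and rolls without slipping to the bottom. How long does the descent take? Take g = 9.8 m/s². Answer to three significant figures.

t ≈ 1.48 s

Here I = (2/3)MR², so the shape factor k = I/(MR²) = 2/3.
Along the incline Mg sinθ − f = Ma, and torque about the center fR = Iα = kMR²(a/R) gives f = kMa.
Hence a = g sinθ/(1+k) = 9.8×sin33.2°/1.667 = 3.22 m/s².
Starting from rest, L = ½at², so t = √(2L/a) = √(2×3.53/3.22) ≈ 1.48 s.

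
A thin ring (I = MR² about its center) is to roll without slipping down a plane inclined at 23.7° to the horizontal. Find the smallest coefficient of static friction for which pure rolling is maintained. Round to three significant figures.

Here I = MR², so the shape factor k = I/(MR²) = 1.
Translational: Mg sinθ − f = Ma. Rotational about the CM: fR = Iα = kMRa, so f = kMa.
These give a = g sinθ/(1+k) and the required friction f = kMg sinθ/(1+k).
With N = Mg cosθ, the no-slip condition f ≤ μN gives μ_min = f/N = k tanθ/(1+k).
μ_min = 1 × tan23.7° / 2 ≈ 0.219.

μ_min ≈ 0.219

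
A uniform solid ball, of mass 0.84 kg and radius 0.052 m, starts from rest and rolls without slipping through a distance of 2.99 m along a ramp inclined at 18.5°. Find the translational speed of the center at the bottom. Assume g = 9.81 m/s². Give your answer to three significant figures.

v ≈ 3.65 m/s

With I = (2/5)MR², the ratio k = I/(MR²) is 0.4.
Pure rolling means v = ωR; then KE = ½Mv² + ½I(v/R)² = ½(1+k)Mv² = (7/10)Mv².
The vertical drop is h = L sinθ = 2.99 × sin18.5° = 0.9487 m.
Setting Mgh = (7/10)Mv² gives v = √(2gh/(1+k)) = √(2·9.81·0.9487/1.4) ≈ 3.65 m/s.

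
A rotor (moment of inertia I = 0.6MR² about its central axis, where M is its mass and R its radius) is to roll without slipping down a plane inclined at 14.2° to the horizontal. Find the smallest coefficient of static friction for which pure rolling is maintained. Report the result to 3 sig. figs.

μ_min ≈ 0.0949

Here I = 0.6MR², so the shape factor k = I/(MR²) = 0.6.
Along the incline Mg sinθ − f = Ma, and torque about the center fR = Iα = kMR²(a/R) gives f = kMa.
These give a = g sinθ/(1+k) and the required friction f = kMg sinθ/(1+k).
With N = Mg cosθ, the no-slip condition f ≤ μN gives μ_min = f/N = k tanθ/(1+k).
μ_min = 0.6 × tan14.2° / 1.6 ≈ 0.0949.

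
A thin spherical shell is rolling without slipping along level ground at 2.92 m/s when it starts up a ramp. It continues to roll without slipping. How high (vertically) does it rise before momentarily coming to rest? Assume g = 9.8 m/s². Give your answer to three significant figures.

h ≈ 0.725 m

Here I = (2/3)MR², so the shape factor k = I/(MR²) = 2/3.
The rolling condition ω = v/R makes the rotational term ½I(v/R)² = ½kMv², so KE_total = ½(1+k)Mv² = (5/6)Mv².
All of this converts to potential energy at the highest point: (5/6)Mv₀² = Mgh.
Thus h = (1+k)v₀²/(2g) = 1.667 × 2.92² / (2 × 9.8) ≈ 0.725 m.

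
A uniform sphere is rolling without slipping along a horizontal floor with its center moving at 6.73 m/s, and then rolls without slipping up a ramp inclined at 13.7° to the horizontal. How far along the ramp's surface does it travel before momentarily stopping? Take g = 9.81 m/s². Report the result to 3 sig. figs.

d ≈ 13.6 m

With I = (2/5)MR², the ratio k = I/(MR²) is 0.4.
Since it rolls without slipping, ω = v/R and KE = ½Mv² + ½Iω² = ½(1+k)Mv² = (7/10)Mv².
Setting this equal to Mgh gives the vertical rise h = (1+k)v₀²/(2g) = 1.4×6.73²/(2×9.81) = 3.232 m.
Along the incline, d = h/sinθ = 3.232/sin13.7° ≈ 13.6 m.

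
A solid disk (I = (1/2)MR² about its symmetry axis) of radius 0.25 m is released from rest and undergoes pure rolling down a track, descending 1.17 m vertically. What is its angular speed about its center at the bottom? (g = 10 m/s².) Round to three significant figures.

Here I = (1/2)MR², so the shape factor k = I/(MR²) = 0.5.
Rolling without slipping gives ω = v/R, so the total kinetic energy is ½Mv² + ½Iω² = ½(1+k)Mv² = (3/4)Mv².
Energy conservation Mgh = ½(1+k)Mv² gives v = √(2gh/(1+k)) = √(2 × 10 × 1.17 / 1.5) = 3.95 m/s.
The angular speed follows from ω = v/R = 3.95/0.25 ≈ 15.8 rad/s.

ω ≈ 15.8 rad/s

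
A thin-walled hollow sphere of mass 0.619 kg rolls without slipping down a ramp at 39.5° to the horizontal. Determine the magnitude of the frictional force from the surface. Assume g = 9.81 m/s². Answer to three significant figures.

Here I = (2/3)MR², so the shape factor k = I/(MR²) = 2/3.
Along the incline Mg sinθ − f = Ma, and torque about the center fR = Iα = kMR²(a/R) gives f = kMa.
Combining, a = g sinθ/(1+k) and f = kMa = kMg sinθ/(1+k).
f = (2/3) × 0.619 × 9.81 × sin39.5° / 1.667 ≈ 1.55 N.

f ≈ 1.55 N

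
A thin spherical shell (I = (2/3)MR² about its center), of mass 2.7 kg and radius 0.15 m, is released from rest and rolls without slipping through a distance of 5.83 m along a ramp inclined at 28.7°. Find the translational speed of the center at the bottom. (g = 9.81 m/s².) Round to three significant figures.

For this body I = (2/3)MR², i.e. k = I/(MR²) = 2/3.
Since it rolls without slipping, ω = v/R and KE = ½Mv² + ½Iω² = ½(1+k)Mv² = (5/6)Mv².
The vertical drop is h = L sinθ = 5.83 × sin28.7° = 2.8 m.
Setting Mgh = (5/6)Mv² gives v = √(2gh/(1+k)) = √(2·9.81·2.8/1.667) ≈ 5.74 m/s.

v ≈ 5.74 m/s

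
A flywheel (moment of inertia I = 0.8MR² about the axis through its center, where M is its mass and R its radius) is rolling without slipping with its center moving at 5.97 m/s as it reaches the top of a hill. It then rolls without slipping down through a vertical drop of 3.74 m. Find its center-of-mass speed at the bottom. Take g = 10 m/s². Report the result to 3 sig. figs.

v ≈ 8.79 m/s

With I = 0.8MR², the ratio k = I/(MR²) is 0.8.
Pure rolling means v = ωR; then KE = ½Mv² + ½I(v/R)² = ½(1+k)Mv² = (9/10)Mv².
Conserving energy between top and bottom: (9/10)Mv² = (9/10)Mv₀² + Mgh, hence v² = v₀² + 2gh/(1+k).
v = √(5.97² + 2×10×3.74/1.8) = √77.2 ≈ 8.79 m/s.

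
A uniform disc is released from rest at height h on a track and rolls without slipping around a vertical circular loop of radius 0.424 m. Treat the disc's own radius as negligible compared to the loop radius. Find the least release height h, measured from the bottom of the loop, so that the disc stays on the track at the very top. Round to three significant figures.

h_min ≈ 1.17 m

Here I = (1/2)MR², so the shape factor k = I/(MR²) = 0.5.
At the top, contact is just lost when gravity alone supplies the centripetal force: Mg = Mv_top²/r, i.e. v_top² = gr.
With ω = v/R, the kinetic energy at speed v is ½(1+k)Mv² = (3/4)Mv².
Energy conservation from release (height h) to the top (height 2r): Mgh = Mg(2r) + (3/4)M·gr.
Thus h_min = 2r + (1+k)r/2 = r(2 + 1.5/2) = 0.424 × 2.75 ≈ 1.17 m.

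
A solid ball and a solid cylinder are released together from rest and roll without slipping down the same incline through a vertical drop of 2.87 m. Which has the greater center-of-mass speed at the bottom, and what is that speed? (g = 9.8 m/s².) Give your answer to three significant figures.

For rolling without slipping, Mgh = ½(1+k)Mv² where k = I/(MR²), so v = √(2gh/(1+k)).
Solid ball: k = 0.4, giving v = √(2×9.8×2.87/1.4) = 6.339 m/s.
Solid cylinder: k = 0.5, giving v = √(2×9.8×2.87/1.5) = 6.124 m/s.
The smaller k wins: the solid ball, at ≈ 6.34 m/s.

the solid ball, at v ≈ 6.34 m/s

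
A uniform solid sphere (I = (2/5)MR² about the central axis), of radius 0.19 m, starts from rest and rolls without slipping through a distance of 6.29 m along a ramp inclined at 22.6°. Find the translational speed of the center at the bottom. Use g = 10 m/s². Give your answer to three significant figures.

The moment of inertia is (2/5)MR², giving k ≡ I/(MR²) = 0.4.
The rolling condition ω = v/R makes the rotational term ½I(v/R)² = ½kMv², so KE_total = ½(1+k)Mv² = (7/10)Mv².
The vertical drop is h = L sinθ = 6.29 × sin22.6° = 2.417 m.
Setting Mgh = (7/10)Mv² gives v = √(2gh/(1+k)) = √(2·10·2.417/1.4) ≈ 5.88 m/s.

v ≈ 5.88 m/s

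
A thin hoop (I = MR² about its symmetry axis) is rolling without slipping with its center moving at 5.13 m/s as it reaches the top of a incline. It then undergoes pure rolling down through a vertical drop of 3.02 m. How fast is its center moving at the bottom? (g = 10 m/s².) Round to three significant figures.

With I = MR², the ratio k = I/(MR²) is 1.
The rolling condition ω = v/R makes the rotational term ½I(v/R)² = ½kMv², so KE_total = ½(1+k)Mv² = Mv².
Energy conservation: Mv₀² + Mgh = Mv², so v² = v₀² + 2gh/(1+k).
v = √(5.13² + 2×10×3.02/2) = √56.52 ≈ 7.52 m/s.

v ≈ 7.52 m/s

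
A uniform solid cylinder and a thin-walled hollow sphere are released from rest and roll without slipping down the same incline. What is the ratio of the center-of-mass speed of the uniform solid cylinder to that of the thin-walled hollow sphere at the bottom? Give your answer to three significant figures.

v_ratio ≈ 1.05

Each satisfies Mgh = ½(1+k)Mv² with k = I/(MR²), so v ∝ 1/√(1+k).
For the uniform solid cylinder k = 0.5; for the thin-walled hollow sphere k = 2/3.
v₁/v₂ = √((1+k₂)/(1+k₁)) = √(1.667/1.5) ≈ 1.05.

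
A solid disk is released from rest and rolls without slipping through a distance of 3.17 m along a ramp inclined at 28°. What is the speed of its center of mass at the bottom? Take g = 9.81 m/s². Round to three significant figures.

The moment of inertia is (1/2)MR², giving k ≡ I/(MR²) = 0.5.
Rolling without slipping gives ω = v/R, so the total kinetic energy is ½Mv² + ½Iω² = ½(1+k)Mv² = (3/4)Mv².
The vertical drop is h = L sinθ = 3.17 × sin28° = 1.488 m.
Energy conservation: Mgh = (3/4)Mv², so v = √(2gh/(1+k)) = √(2 × 9.81 × 1.488 / 1.5) ≈ 4.41 m/s.

v ≈ 4.41 m/s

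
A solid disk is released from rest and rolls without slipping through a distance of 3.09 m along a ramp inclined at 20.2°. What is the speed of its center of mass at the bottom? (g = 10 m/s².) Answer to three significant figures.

v ≈ 3.77 m/s

Here I = (1/2)MR², so the shape factor k = I/(MR²) = 0.5.
Since it rolls without slipping, ω = v/R and KE = ½Mv² + ½Iω² = ½(1+k)Mv² = (3/4)Mv².
The vertical drop is h = L sinθ = 3.09 × sin20.2° = 1.067 m.
Energy conservation: Mgh = (3/4)Mv², so v = √(2gh/(1+k)) = √(2 × 10 × 1.067 / 1.5) ≈ 3.77 m/s.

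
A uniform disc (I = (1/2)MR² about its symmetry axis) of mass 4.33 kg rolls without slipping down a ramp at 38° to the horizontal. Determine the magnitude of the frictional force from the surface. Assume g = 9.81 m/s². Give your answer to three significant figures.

For this body I = (1/2)MR², i.e. k = I/(MR²) = 0.5.
Translational: Mg sinθ − f = Ma. Rotational about the CM: fR = Iα = kMRa, so f = kMa.
Combining, a = g sinθ/(1+k) and f = kMa = kMg sinθ/(1+k).
f = 0.5 × 4.33 × 9.81 × sin38° / 1.5 ≈ 8.72 N.

f ≈ 8.72 N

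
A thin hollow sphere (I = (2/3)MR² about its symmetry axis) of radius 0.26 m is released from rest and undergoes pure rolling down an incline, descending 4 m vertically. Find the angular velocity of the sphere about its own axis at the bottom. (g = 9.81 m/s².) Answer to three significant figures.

Here I = (2/3)MR², so the shape factor k = I/(MR²) = 2/3.
Pure rolling means v = ωR; then KE = ½Mv² + ½I(v/R)² = ½(1+k)Mv² = (5/6)Mv².
Energy conservation Mgh = ½(1+k)Mv² gives v = √(2gh/(1+k)) = √(2 × 9.81 × 4 / 1.667) = 6.862 m/s.
The angular speed follows from ω = v/R = 6.862/0.26 ≈ 26.4 rad/s.

ω ≈ 26.4 rad/s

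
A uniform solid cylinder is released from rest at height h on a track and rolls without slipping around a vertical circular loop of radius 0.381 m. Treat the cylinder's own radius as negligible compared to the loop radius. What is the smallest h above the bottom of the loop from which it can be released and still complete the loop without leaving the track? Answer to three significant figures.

h_min ≈ 1.05 m

For this body I = (1/2)MR², i.e. k = I/(MR²) = 0.5.
At the top of the loop, the minimum-contact condition is Mg = Mv_top²/r, so v_top² = gr.
With ω = v/R, the kinetic energy at speed v is ½(1+k)Mv² = (3/4)Mv².
Energy conservation from release (height h) to the top (height 2r): Mgh = Mg(2r) + (3/4)M·gr.
Thus h_min = 2r + (1+k)r/2 = r(2 + 1.5/2) = 0.381 × 2.75 ≈ 1.05 m.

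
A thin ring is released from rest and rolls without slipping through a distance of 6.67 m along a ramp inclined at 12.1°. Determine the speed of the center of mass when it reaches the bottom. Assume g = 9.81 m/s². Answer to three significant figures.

For this body I = MR², i.e. k = I/(MR²) = 1.
The rolling condition ω = v/R makes the rotational term ½I(v/R)² = ½kMv², so KE_total = ½(1+k)Mv² = Mv².
The vertical drop is h = L sinθ = 6.67 × sin12.1° = 1.398 m.
Setting Mgh = Mv² gives v = √(2gh/(1+k)) = √(2·9.81·1.398/2) ≈ 3.70 m/s.

v ≈ 3.70 m/s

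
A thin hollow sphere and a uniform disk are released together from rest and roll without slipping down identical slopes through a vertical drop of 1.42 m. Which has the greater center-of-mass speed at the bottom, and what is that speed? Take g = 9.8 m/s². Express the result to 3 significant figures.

the uniform disk, at v ≈ 4.31 m/s

For rolling without slipping, Mgh = ½(1+k)Mv² where k = I/(MR²), so v = √(2gh/(1+k)).
Thin hollow sphere: k = 2/3, giving v = √(2×9.8×1.42/1.667) = 4.086 m/s.
Uniform disk: k = 0.5, giving v = √(2×9.8×1.42/1.5) = 4.308 m/s.
The smaller k wins: the uniform disk, at ≈ 4.31 m/s.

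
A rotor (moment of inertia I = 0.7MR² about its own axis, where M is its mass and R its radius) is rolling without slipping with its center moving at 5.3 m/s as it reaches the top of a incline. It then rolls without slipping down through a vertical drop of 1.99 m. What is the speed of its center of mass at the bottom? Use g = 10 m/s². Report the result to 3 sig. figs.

v ≈ 7.18 m/s

The moment of inertia is 0.7MR², giving k ≡ I/(MR²) = 0.7.
Rolling without slipping gives ω = v/R, so the total kinetic energy is ½Mv² + ½Iω² = ½(1+k)Mv² = (17/20)Mv².
Conserving energy between top and bottom: (17/20)Mv² = (17/20)Mv₀² + Mgh, hence v² = v₀² + 2gh/(1+k).
v = √(5.3² + 2×10×1.99/1.7) = √51.5 ≈ 7.18 m/s.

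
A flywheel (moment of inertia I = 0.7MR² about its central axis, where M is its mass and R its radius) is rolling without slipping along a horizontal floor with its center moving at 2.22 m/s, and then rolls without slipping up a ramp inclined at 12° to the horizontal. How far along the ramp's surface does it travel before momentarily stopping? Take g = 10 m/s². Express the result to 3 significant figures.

d ≈ 2.01 m

With I = 0.7MR², the ratio k = I/(MR²) is 0.7.
Since it rolls without slipping, ω = v/R and KE = ½Mv² + ½Iω² = ½(1+k)Mv² = (17/20)Mv².
Setting this equal to Mgh gives the vertical rise h = (1+k)v₀²/(2g) = 1.7×2.22²/(2×10) = 0.4189 m.
The distance along the slope is d = h/sinθ = 0.4189/sin12° ≈ 2.01 m.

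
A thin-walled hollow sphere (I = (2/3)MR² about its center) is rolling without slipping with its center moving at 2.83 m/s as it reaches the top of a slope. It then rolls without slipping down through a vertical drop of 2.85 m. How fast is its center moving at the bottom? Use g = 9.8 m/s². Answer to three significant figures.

Here I = (2/3)MR², so the shape factor k = I/(MR²) = 2/3.
Since it rolls without slipping, ω = v/R and KE = ½Mv² + ½Iω² = ½(1+k)Mv² = (5/6)Mv².
Energy conservation: (5/6)Mv₀² + Mgh = (5/6)Mv², so v² = v₀² + 2gh/(1+k).
v = √(2.83² + 2×9.8×2.85/1.667) = √41.52 ≈ 6.44 m/s.

v ≈ 6.44 m/s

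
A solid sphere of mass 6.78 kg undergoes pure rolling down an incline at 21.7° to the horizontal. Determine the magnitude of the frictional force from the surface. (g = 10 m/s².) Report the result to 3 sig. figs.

f ≈ 7.16 N

The moment of inertia is (2/5)MR², giving k ≡ I/(MR²) = 0.4.
Newton's second law down the slope: Mg sinθ − f = Ma. The torque equation fR = Iα (with α = a/R) gives f = kMa.
Combining, a = g sinθ/(1+k) and f = kMa = kMg sinθ/(1+k).
f = 0.4 × 6.78 × 10 × sin21.7° / 1.4 ≈ 7.16 N.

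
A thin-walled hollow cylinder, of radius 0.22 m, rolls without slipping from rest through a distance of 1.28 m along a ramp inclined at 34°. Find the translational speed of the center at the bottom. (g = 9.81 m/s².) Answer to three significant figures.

With I = MR², the ratio k = I/(MR²) is 1.
Pure rolling means v = ωR; then KE = ½Mv² + ½I(v/R)² = ½(1+k)Mv² = Mv².
The vertical drop is h = L sinθ = 1.28 × sin34° = 0.7158 m.
Setting Mgh = Mv² gives v = √(2gh/(1+k)) = √(2·9.81·0.7158/2) ≈ 2.65 m/s.

v ≈ 2.65 m/s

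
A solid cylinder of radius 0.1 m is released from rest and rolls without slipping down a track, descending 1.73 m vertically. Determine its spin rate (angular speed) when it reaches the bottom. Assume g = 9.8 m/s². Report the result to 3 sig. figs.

ω ≈ 47.5 rad/s

Here I = (1/2)MR², so the shape factor k = I/(MR²) = 0.5.
Pure rolling means v = ωR; then KE = ½Mv² + ½I(v/R)² = ½(1+k)Mv² = (3/4)Mv².
Energy conservation Mgh = ½(1+k)Mv² gives v = √(2gh/(1+k)) = √(2 × 9.8 × 1.73 / 1.5) = 4.755 m/s.
Then ω = v/R = 4.755 / 0.1 ≈ 47.5 rad/s.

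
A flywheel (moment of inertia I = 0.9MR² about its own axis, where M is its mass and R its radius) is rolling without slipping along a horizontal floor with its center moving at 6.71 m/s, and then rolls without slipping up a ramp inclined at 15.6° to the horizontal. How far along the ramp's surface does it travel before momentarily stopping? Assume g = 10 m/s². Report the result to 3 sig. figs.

d ≈ 15.9 m

The moment of inertia is 0.9MR², giving k ≡ I/(MR²) = 0.9.
Pure rolling means v = ωR; then KE = ½Mv² + ½I(v/R)² = ½(1+k)Mv² = (19/20)Mv².
Setting this equal to Mgh gives the vertical rise h = (1+k)v₀²/(2g) = 1.9×6.71²/(2×10) = 4.277 m.
Along the incline, d = h/sinθ = 4.277/sin15.6° ≈ 15.9 m.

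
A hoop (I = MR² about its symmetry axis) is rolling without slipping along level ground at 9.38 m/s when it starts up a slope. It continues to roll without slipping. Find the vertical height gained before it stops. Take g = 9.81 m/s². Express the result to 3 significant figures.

With I = MR², the ratio k = I/(MR²) is 1.
Pure rolling means v = ωR; then KE = ½Mv² + ½I(v/R)² = ½(1+k)Mv² = Mv².
At the top the kinetic energy is zero, so Mv₀² = Mgh.
Thus h = (1+k)v₀²/(2g) = 2 × 9.38² / (2 × 9.81) ≈ 8.97 m.

h ≈ 8.97 m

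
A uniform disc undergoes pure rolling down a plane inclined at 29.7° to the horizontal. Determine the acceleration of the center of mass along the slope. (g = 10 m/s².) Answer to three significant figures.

For this body I = (1/2)MR², i.e. k = I/(MR²) = 0.5.
Translational: Mg sinθ − f = Ma. Rotational about the CM: fR = Iα = kMRa, so f = kMa.
Eliminating f: Mg sinθ = (1+k)Ma, so a = g sinθ/(1+k) = 10 × sin29.7° / 1.5 ≈ 3.30 m/s².

a ≈ 3.30 m/s²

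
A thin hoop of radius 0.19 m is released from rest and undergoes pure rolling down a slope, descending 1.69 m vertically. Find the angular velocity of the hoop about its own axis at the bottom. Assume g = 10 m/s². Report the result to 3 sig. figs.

For this body I = MR², i.e. k = I/(MR²) = 1.
Rolling without slipping gives ω = v/R, so the total kinetic energy is ½Mv² + ½Iω² = ½(1+k)Mv² = Mv².
Energy conservation Mgh = ½(1+k)Mv² gives v = √(2gh/(1+k)) = √(2 × 10 × 1.69 / 2) = 4.111 m/s.
The angular speed follows from ω = v/R = 4.111/0.19 ≈ 21.6 rad/s.

ω ≈ 21.6 rad/s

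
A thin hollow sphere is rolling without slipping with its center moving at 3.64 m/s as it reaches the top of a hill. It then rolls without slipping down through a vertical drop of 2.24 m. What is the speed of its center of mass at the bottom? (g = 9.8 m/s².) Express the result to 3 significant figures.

The moment of inertia is (2/3)MR², giving k ≡ I/(MR²) = 2/3.
Pure rolling means v = ωR; then KE = ½Mv² + ½I(v/R)² = ½(1+k)Mv² = (5/6)Mv².
Conserving energy between top and bottom: (5/6)Mv² = (5/6)Mv₀² + Mgh, hence v² = v₀² + 2gh/(1+k).
v = √(3.64² + 2×9.8×2.24/1.667) = √39.59 ≈ 6.29 m/s.

v ≈ 6.29 m/s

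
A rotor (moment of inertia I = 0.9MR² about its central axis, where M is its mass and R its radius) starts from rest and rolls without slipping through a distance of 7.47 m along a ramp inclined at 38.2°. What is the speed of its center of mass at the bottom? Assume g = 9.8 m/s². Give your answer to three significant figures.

v ≈ 6.90 m/s

Here I = 0.9MR², so the shape factor k = I/(MR²) = 0.9.
Since it rolls without slipping, ω = v/R and KE = ½Mv² + ½Iω² = ½(1+k)Mv² = (19/20)Mv².
The vertical drop is h = L sinθ = 7.47 × sin38.2° = 4.62 m.
Setting Mgh = (19/20)Mv² gives v = √(2gh/(1+k)) = √(2·9.8·4.62/1.9) ≈ 6.90 m/s.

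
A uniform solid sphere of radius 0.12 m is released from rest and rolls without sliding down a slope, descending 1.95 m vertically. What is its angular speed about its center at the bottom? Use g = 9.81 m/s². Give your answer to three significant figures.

The moment of inertia is (2/5)MR², giving k ≡ I/(MR²) = 0.4.
Since it rolls without slipping, ω = v/R and KE = ½Mv² + ½Iω² = ½(1+k)Mv² = (7/10)Mv².
Energy conservation Mgh = ½(1+k)Mv² gives v = √(2gh/(1+k)) = √(2 × 9.81 × 1.95 / 1.4) = 5.228 m/s.
Then ω = v/R = 5.228 / 0.12 ≈ 43.6 rad/s.

ω ≈ 43.6 rad/s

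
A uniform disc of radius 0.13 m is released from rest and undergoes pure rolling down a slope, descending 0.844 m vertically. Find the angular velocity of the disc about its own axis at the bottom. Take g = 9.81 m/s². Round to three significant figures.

Here I = (1/2)MR², so the shape factor k = I/(MR²) = 0.5.
Rolling without slipping gives ω = v/R, so the total kinetic energy is ½Mv² + ½Iω² = ½(1+k)Mv² = (3/4)Mv².
Energy conservation Mgh = ½(1+k)Mv² gives v = √(2gh/(1+k)) = √(2 × 9.81 × 0.844 / 1.5) = 3.323 m/s.
Then ω = v/R = 3.323 / 0.13 ≈ 25.6 rad/s.

ω ≈ 25.6 rad/s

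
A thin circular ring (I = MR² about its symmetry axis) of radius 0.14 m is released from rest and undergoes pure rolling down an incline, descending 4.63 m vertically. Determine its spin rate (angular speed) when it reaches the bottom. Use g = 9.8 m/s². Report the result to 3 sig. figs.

ω ≈ 48.1 rad/s

The moment of inertia is MR², giving k ≡ I/(MR²) = 1.
Rolling without slipping gives ω = v/R, so the total kinetic energy is ½Mv² + ½Iω² = ½(1+k)Mv² = Mv².
Energy conservation Mgh = ½(1+k)Mv² gives v = √(2gh/(1+k)) = √(2 × 9.8 × 4.63 / 2) = 6.736 m/s.
The angular speed follows from ω = v/R = 6.736/0.14 ≈ 48.1 rad/s.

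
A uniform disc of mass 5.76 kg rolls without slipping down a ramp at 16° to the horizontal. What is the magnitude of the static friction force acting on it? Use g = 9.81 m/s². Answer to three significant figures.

For this body I = (1/2)MR², i.e. k = I/(MR²) = 0.5.
Translational: Mg sinθ − f = Ma. Rotational about the CM: fR = Iα = kMRa, so f = kMa.
Combining, a = g sinθ/(1+k) and f = kMa = kMg sinθ/(1+k).
f = 0.5 × 5.76 × 9.81 × sin16° / 1.5 ≈ 5.19 N.

f ≈ 5.19 N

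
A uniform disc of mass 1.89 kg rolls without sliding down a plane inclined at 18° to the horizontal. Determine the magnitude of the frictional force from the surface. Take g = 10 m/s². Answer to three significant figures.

With I = (1/2)MR², the ratio k = I/(MR²) is 0.5.
Newton's second law down the slope: Mg sinθ − f = Ma. The torque equation fR = Iα (with α = a/R) gives f = kMa.
Combining, a = g sinθ/(1+k) and f = kMa = kMg sinθ/(1+k).
f = 0.5 × 1.89 × 10 × sin18° / 1.5 ≈ 1.95 N.

f ≈ 1.95 N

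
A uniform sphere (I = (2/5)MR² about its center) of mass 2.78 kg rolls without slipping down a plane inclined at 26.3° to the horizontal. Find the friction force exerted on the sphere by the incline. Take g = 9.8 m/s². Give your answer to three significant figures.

f ≈ 3.45 N

For this body I = (2/5)MR², i.e. k = I/(MR²) = 0.4.
Along the incline Mg sinθ − f = Ma, and torque about the center fR = Iα = kMR²(a/R) gives f = kMa.
Combining, a = g sinθ/(1+k) and f = kMa = kMg sinθ/(1+k).
f = 0.4 × 2.78 × 9.8 × sin26.3° / 1.4 ≈ 3.45 N.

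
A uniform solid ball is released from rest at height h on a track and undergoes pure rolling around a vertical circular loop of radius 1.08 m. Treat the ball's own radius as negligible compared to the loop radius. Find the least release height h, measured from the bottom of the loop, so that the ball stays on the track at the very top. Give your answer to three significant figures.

h_min ≈ 2.92 m

The moment of inertia is (2/5)MR², giving k ≡ I/(MR²) = 0.4.
At the top of the loop, the minimum-contact condition is Mg = Mv_top²/r, so v_top² = gr.
With ω = v/R, the kinetic energy at speed v is ½(1+k)Mv² = (7/10)Mv².
Energy conservation from release (height h) to the top (height 2r): Mgh = Mg(2r) + (7/10)M·gr.
Thus h_min = 2r + (1+k)r/2 = r(2 + 1.4/2) = 1.08 × 2.7 ≈ 2.92 m.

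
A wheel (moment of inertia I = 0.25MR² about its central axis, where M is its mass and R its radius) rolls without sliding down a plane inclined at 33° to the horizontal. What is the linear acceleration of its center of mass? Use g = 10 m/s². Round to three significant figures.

a ≈ 4.36 m/s²

The moment of inertia is 0.25MR², giving k ≡ I/(MR²) = 0.25.
Along the incline Mg sinθ − f = Ma, and torque about the center fR = Iα = kMR²(a/R) gives f = kMa.
Eliminating f: Mg sinθ = (1+k)Ma, so a = g sinθ/(1+k) = 10 × sin33° / 1.25 ≈ 4.36 m/s².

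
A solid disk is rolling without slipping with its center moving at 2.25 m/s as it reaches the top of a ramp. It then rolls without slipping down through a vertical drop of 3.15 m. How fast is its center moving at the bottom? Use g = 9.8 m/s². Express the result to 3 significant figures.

Here I = (1/2)MR², so the shape factor k = I/(MR²) = 0.5.
The rolling condition ω = v/R makes the rotational term ½I(v/R)² = ½kMv², so KE_total = ½(1+k)Mv² = (3/4)Mv².
Energy conservation: (3/4)Mv₀² + Mgh = (3/4)Mv², so v² = v₀² + 2gh/(1+k).
v = √(2.25² + 2×9.8×3.15/1.5) = √46.22 ≈ 6.80 m/s.

v ≈ 6.80 m/s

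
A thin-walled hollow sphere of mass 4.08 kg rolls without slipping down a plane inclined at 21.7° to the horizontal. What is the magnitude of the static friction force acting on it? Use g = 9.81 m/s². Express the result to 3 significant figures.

f ≈ 5.92 N

The moment of inertia is (2/3)MR², giving k ≡ I/(MR²) = 2/3.
Newton's second law down the slope: Mg sinθ − f = Ma. The torque equation fR = Iα (with α = a/R) gives f = kMa.
Combining, a = g sinθ/(1+k) and f = kMa = kMg sinθ/(1+k).
f = (2/3) × 4.08 × 9.81 × sin21.7° / 1.667 ≈ 5.92 N.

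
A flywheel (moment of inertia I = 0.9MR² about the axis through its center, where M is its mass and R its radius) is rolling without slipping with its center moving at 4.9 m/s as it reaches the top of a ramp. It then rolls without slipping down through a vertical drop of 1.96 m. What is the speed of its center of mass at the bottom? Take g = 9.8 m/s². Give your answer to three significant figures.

v ≈ 6.65 m/s

With I = 0.9MR², the ratio k = I/(MR²) is 0.9.
The rolling condition ω = v/R makes the rotational term ½I(v/R)² = ½kMv², so KE_total = ½(1+k)Mv² = (19/20)Mv².
Energy conservation: (19/20)Mv₀² + Mgh = (19/20)Mv², so v² = v₀² + 2gh/(1+k).
v = √(4.9² + 2×9.8×1.96/1.9) = √44.23 ≈ 6.65 m/s.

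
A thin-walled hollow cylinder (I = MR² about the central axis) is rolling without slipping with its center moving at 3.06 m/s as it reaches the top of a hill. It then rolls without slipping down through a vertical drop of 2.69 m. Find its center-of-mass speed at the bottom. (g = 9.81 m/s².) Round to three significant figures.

v ≈ 5.98 m/s

The moment of inertia is MR², giving k ≡ I/(MR²) = 1.
Since it rolls without slipping, ω = v/R and KE = ½Mv² + ½Iω² = ½(1+k)Mv² = Mv².
Energy conservation: Mv₀² + Mgh = Mv², so v² = v₀² + 2gh/(1+k).
v = √(3.06² + 2×9.81×2.69/2) = √35.75 ≈ 5.98 m/s.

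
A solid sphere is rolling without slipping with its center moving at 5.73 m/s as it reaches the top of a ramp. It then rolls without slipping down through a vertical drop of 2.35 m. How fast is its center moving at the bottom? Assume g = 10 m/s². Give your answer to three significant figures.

v ≈ 8.15 m/s

With I = (2/5)MR², the ratio k = I/(MR²) is 0.4.
Since it rolls without slipping, ω = v/R and KE = ½Mv² + ½Iω² = ½(1+k)Mv² = (7/10)Mv².
Energy conservation: (7/10)Mv₀² + Mgh = (7/10)Mv², so v² = v₀² + 2gh/(1+k).
v = √(5.73² + 2×10×2.35/1.4) = √66.4 ≈ 8.15 m/s.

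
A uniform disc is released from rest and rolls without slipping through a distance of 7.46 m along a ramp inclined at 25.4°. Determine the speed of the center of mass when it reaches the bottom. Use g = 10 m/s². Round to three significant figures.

v ≈ 6.53 m/s

For this body I = (1/2)MR², i.e. k = I/(MR²) = 0.5.
The rolling condition ω = v/R makes the rotational term ½I(v/R)² = ½kMv², so KE_total = ½(1+k)Mv² = (3/4)Mv².
The vertical drop is h = L sinθ = 7.46 × sin25.4° = 3.2 m.
Setting Mgh = (3/4)Mv² gives v = √(2gh/(1+k)) = √(2·10·3.2/1.5) ≈ 6.53 m/s.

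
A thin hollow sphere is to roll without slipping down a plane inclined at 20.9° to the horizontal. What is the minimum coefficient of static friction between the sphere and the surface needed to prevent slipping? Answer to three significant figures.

μ_min ≈ 0.153

For this body I = (2/3)MR², i.e. k = I/(MR²) = 2/3.
Translational: Mg sinθ − f = Ma. Rotational about the CM: fR = Iα = kMRa, so f = kMa.
These give a = g sinθ/(1+k) and the required friction f = kMg sinθ/(1+k).
The normal force is N = Mg cosθ, so μ_min = f/N = k tanθ/(1+k).
μ_min = (2/3) × tan20.9° / 1.667 ≈ 0.153.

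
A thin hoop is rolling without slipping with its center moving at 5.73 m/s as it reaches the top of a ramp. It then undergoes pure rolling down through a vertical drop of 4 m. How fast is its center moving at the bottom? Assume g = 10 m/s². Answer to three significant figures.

v ≈ 8.53 m/s

Here I = MR², so the shape factor k = I/(MR²) = 1.
Since it rolls without slipping, ω = v/R and KE = ½Mv² + ½Iω² = ½(1+k)Mv² = Mv².
Conserving energy between top and bottom: Mv² = Mv₀² + Mgh, hence v² = v₀² + 2gh/(1+k).
v = √(5.73² + 2×10×4/2) = √72.83 ≈ 8.53 m/s.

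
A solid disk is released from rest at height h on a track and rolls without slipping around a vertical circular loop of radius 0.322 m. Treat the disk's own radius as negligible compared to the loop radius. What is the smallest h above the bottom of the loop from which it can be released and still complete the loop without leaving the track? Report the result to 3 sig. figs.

The moment of inertia is (1/2)MR², giving k ≡ I/(MR²) = 0.5.
At the top, contact is just lost when gravity alone supplies the centripetal force: Mg = Mv_top²/r, i.e. v_top² = gr.
With ω = v/R, the kinetic energy at speed v is ½(1+k)Mv² = (3/4)Mv².
Energy conservation from release (height h) to the top (height 2r): Mgh = Mg(2r) + (3/4)M·gr.
Thus h_min = 2r + (1+k)r/2 = r(2 + 1.5/2) = 0.322 × 2.75 ≈ 0.886 m.

h_min ≈ 0.886 m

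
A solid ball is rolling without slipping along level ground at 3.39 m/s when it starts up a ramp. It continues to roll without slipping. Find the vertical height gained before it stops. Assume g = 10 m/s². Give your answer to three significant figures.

For this body I = (2/5)MR², i.e. k = I/(MR²) = 0.4.
Rolling without slipping gives ω = v/R, so the total kinetic energy is ½Mv² + ½Iω² = ½(1+k)Mv² = (7/10)Mv².
All of this converts to potential energy at the highest point: (7/10)Mv₀² = Mgh.
Thus h = (1+k)v₀²/(2g) = 1.4 × 3.39² / (2 × 10) ≈ 0.804 m.

h ≈ 0.804 m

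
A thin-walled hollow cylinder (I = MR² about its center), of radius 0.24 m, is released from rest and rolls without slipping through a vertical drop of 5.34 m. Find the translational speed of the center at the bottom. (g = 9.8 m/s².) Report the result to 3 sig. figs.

v ≈ 7.23 m/s

The moment of inertia is MR², giving k ≡ I/(MR²) = 1.
The rolling condition ω = v/R makes the rotational term ½I(v/R)² = ½kMv², so KE_total = ½(1+k)Mv² = Mv².
Setting Mgh = Mv² gives v = √(2gh/(1+k)) = √(2·9.8·5.34/2) ≈ 7.23 m/s.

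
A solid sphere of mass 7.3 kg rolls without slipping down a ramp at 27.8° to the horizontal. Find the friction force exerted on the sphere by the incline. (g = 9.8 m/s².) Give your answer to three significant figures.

f ≈ 9.53 N

With I = (2/5)MR², the ratio k = I/(MR²) is 0.4.
Translational: Mg sinθ − f = Ma. Rotational about the CM: fR = Iα = kMRa, so f = kMa.
Combining, a = g sinθ/(1+k) and f = kMa = kMg sinθ/(1+k).
f = 0.4 × 7.3 × 9.8 × sin27.8° / 1.4 ≈ 9.53 N.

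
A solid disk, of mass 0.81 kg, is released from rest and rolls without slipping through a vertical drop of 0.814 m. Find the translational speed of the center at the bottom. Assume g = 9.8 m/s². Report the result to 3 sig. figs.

v ≈ 3.26 m/s

For this body I = (1/2)MR², i.e. k = I/(MR²) = 0.5.
Rolling without slipping gives ω = v/R, so the total kinetic energy is ½Mv² + ½Iω² = ½(1+k)Mv² = (3/4)Mv².
Setting Mgh = (3/4)Mv² gives v = √(2gh/(1+k)) = √(2·9.8·0.814/1.5) ≈ 3.26 m/s.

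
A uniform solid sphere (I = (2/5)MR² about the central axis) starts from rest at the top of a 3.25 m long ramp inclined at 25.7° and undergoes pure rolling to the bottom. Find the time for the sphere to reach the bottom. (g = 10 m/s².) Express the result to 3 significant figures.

t ≈ 1.45 s

For this body I = (2/5)MR², i.e. k = I/(MR²) = 0.4.
Newton's second law down the slope: Mg sinθ − f = Ma. The torque equation fR = Iα (with α = a/R) gives f = kMa.
Hence a = g sinθ/(1+k) = 10×sin25.7°/1.4 = 3.098 m/s².
With constant a from rest, t = √(2L/a) = √(2·3.25/3.098) ≈ 1.45 s.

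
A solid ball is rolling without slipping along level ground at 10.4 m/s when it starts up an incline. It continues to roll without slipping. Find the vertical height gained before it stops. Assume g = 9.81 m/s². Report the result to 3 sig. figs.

Here I = (2/5)MR², so the shape factor k = I/(MR²) = 0.4.
Pure rolling means v = ωR; then KE = ½Mv² + ½I(v/R)² = ½(1+k)Mv² = (7/10)Mv².
All of this converts to potential energy at the highest point: (7/10)Mv₀² = Mgh.
Thus h = (1+k)v₀²/(2g) = 1.4 × 10.4² / (2 × 9.81) ≈ 7.72 m.

h ≈ 7.72 m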